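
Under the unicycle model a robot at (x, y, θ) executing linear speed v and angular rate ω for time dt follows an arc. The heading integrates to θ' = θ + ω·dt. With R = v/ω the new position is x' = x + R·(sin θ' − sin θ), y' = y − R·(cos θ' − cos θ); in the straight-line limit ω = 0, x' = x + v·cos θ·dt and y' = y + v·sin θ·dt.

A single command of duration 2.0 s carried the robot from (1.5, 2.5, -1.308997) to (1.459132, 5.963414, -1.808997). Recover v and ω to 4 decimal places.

v = -1.7500, ω = -0.2500

Δθ = -1.808997 − -1.308997 = -0.500000
ω = Δθ/dt = -0.500000/2.0 = -0.2500
R = −Δy/(cos θ' − cos θ) = 7.0000
v = R·ω = 7.0000·-0.2500 = -1.7500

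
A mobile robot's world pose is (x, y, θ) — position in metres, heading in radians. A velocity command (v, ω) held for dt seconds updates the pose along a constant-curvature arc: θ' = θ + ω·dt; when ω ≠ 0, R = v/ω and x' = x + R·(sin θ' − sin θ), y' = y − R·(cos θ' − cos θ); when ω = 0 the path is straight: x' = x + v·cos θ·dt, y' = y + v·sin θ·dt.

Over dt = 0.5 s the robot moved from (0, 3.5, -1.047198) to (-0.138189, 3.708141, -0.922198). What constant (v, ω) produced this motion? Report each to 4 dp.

Δθ = -0.922198 − -1.047198 = 0.125000
ω = Δθ/dt = 0.125000/0.5 = 0.2500
R = −Δy/(cos θ' − cos θ) = -2.0000
v = R·ω = -2.0000·0.2500 = -0.5000

v = -0.5000, ω = 0.2500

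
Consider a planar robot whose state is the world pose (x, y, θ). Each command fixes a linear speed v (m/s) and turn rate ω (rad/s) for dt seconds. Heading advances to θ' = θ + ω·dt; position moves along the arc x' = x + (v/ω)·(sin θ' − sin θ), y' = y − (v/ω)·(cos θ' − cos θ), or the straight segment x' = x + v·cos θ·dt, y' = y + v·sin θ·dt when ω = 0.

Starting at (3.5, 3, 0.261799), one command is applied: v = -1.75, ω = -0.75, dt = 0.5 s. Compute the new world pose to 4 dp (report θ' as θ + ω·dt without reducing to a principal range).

(2.6325, 2.9354, -0.1132)

θ' = 0.2618 + -0.75·0.5 = -0.1132
R = v/ω = -1.75/-0.75 = 2.3333
x' = 3.5 + 2.3333·(sin -0.1132 − sin 0.2618) = 2.6325
y' = 3 − 2.3333·(cos -0.1132 − cos 0.2618) = 2.9354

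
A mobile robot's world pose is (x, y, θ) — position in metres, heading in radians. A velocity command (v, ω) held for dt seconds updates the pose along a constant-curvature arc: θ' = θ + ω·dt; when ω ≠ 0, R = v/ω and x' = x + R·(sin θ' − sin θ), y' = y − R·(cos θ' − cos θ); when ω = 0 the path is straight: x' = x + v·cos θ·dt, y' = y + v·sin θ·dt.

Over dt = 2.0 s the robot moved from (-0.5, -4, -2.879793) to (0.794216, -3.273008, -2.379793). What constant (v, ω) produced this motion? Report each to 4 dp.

v = -0.7500, ω = 0.2500

Δθ = -2.379793 − -2.879793 = 0.500000
ω = Δθ/dt = 0.500000/2.0 = 0.2500
R = Δx/(sin θ' − sin θ) = -3.0000
v = R·ω = -3.0000·0.2500 = -0.7500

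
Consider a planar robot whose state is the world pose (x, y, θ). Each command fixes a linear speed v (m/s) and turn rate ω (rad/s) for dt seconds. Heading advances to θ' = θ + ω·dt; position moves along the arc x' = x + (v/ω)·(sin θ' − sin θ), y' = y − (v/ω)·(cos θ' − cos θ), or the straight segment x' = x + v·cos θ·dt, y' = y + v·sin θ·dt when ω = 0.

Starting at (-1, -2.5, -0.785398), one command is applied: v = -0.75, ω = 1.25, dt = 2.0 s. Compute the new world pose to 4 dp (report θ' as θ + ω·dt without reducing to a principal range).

θ' = -0.7854 + 1.25·2.0 = 1.7146
R = v/ω = -0.75/1.25 = -0.6000
x' = -1 + -0.6000·(sin 1.7146 − sin -0.7854) = -2.0181
y' = -2.5 − -0.6000·(cos 1.7146 − cos -0.7854) = -3.0103

(-2.0181, -3.0103, 1.7146)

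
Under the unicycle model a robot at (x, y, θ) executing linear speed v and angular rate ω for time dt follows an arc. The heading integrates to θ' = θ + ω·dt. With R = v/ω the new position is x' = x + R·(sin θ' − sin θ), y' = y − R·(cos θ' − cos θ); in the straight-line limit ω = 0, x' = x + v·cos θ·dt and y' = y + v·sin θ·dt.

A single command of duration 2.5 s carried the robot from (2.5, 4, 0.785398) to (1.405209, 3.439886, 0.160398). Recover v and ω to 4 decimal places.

v = -0.5000, ω = -0.2500

Δθ = 0.160398 − 0.785398 = -0.625000
ω = Δθ/dt = -0.625000/2.5 = -0.2500
R = Δx/(sin θ' − sin θ) = 2.0000
v = R·ω = 2.0000·-0.2500 = -0.5000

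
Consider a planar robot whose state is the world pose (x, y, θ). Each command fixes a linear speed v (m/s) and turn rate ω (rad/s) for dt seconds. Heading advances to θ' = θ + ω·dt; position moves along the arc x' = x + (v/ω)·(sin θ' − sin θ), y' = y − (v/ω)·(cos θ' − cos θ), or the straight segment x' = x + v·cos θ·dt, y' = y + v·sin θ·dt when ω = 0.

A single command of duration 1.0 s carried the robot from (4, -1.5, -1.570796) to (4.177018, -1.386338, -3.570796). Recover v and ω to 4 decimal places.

v = -0.2500, ω = -2.0000

Δθ = -3.570796 − -1.570796 = -2.000000
ω = Δθ/dt = -2.000000/1.0 = -2.0000
R = Δx/(sin θ' − sin θ) = 0.1250
v = R·ω = 0.1250·-2.0000 = -0.2500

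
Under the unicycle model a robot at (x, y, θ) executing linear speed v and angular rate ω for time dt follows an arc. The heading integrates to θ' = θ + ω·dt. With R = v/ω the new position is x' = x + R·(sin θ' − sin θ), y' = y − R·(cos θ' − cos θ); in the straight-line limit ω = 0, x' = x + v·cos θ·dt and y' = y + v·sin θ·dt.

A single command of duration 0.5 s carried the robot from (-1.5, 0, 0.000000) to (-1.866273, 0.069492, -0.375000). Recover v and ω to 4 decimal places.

v = -0.7500, ω = -0.7500

Δθ = -0.375000 − 0.000000 = -0.375000
ω = Δθ/dt = -0.375000/0.5 = -0.7500
R = Δx/(sin θ' − sin θ) = 1.0000
v = R·ω = 1.0000·-0.7500 = -0.7500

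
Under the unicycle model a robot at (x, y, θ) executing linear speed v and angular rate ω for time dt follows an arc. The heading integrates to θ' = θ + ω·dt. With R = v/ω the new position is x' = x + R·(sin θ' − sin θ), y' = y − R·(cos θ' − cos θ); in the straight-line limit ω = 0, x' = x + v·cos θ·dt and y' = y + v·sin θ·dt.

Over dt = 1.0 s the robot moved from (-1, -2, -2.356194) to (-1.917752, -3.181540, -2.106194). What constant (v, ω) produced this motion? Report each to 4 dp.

v = 1.5000, ω = 0.2500

Δθ = -2.106194 − -2.356194 = 0.250000
ω = Δθ/dt = 0.250000/1.0 = 0.2500
R = −Δy/(cos θ' − cos θ) = 6.0000
v = R·ω = 6.0000·0.2500 = 1.5000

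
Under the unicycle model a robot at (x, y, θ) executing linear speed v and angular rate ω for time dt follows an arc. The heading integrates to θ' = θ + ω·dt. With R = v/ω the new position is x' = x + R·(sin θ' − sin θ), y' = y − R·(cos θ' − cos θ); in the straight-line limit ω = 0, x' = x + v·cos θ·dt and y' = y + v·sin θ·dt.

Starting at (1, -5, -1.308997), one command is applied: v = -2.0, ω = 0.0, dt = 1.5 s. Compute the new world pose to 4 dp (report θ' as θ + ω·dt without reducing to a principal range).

θ' = -1.3090 + 0.0·1.5 = -1.3090
ω = 0 → straight: x' = 1 + -2.0·cos(-1.3090)·1.5 = 0.2235
y' = -5 + -2.0·sin(-1.3090)·1.5 = -2.1022

(0.2235, -2.1022, -1.3090)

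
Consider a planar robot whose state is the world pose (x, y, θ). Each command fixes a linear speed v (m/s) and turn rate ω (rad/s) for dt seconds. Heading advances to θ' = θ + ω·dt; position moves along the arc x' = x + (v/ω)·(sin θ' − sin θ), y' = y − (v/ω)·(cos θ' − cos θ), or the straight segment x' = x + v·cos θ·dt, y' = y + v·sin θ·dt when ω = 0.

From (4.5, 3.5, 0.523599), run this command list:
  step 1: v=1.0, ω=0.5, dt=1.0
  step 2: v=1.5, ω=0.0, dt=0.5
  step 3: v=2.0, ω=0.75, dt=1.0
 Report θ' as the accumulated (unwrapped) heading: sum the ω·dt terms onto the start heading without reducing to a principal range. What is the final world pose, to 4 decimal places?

(5.9329, 6.7565, 1.7736)

step 1: θ'=1.0236 (R=2.0000) → pose (5.2080, 4.1915, 1.0236)
step 2: θ'=1.0236 (straight) → pose (5.5982, 4.8319, 1.0236)
step 3: θ'=1.7736 (R=2.6667) → pose (5.9329, 6.7565, 1.7736)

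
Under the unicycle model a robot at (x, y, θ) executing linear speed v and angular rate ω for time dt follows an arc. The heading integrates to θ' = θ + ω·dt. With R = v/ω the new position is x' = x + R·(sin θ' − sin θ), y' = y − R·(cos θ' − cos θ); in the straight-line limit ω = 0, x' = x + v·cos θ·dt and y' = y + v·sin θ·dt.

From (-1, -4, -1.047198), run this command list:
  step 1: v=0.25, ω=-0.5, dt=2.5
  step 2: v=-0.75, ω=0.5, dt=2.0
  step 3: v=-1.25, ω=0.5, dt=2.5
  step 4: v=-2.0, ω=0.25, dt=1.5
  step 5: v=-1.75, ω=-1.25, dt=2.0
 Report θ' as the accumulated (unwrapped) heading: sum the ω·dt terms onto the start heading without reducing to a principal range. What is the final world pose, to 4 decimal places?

(-7.5837, 0.3417, -2.1722)

step 1: θ'=-2.2972 (R=-0.5000) → pose (-1.0592, -4.5821, -2.2972)
step 2: θ'=-1.2972 (R=-1.5000) → pose (-0.7364, -3.1805, -1.2972)
step 3: θ'=-0.0472 (R=-2.5000) → pose (-3.0254, -1.3588, -0.0472)
step 4: θ'=0.3278 (R=-8.0000) → pose (-5.9786, -1.7759, 0.3278)
step 5: θ'=-2.1722 (R=1.4000) → pose (-7.5837, 0.3417, -2.1722)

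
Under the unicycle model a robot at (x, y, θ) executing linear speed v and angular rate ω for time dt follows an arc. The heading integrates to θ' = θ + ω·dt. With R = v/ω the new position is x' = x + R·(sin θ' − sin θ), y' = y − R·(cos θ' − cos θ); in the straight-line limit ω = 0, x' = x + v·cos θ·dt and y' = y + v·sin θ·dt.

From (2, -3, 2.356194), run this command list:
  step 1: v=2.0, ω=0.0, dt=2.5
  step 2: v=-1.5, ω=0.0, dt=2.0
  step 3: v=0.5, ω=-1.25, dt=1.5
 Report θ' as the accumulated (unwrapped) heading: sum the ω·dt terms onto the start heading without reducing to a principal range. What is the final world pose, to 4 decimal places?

step 1: θ'=2.3562 (straight) → pose (-1.5355, 0.5355, 2.3562)
step 2: θ'=2.3562 (straight) → pose (0.5858, -1.5858, 2.3562)
step 3: θ'=0.4812 (R=-0.4000) → pose (0.6835, -0.9484, 0.4812)

(0.6835, -0.9484, 0.4812)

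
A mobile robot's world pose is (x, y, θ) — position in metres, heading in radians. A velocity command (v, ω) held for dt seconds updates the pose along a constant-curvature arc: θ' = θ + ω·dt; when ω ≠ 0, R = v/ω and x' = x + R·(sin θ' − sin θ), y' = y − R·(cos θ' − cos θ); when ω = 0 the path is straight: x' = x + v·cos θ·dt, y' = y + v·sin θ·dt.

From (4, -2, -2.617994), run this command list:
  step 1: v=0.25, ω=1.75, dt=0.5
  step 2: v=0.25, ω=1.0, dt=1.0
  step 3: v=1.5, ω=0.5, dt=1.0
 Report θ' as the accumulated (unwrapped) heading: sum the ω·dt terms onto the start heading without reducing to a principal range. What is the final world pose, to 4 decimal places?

(5.3155, -3.0287, -0.2430)

step 1: θ'=-1.7430 (R=0.1429) → pose (3.9307, -2.0992, -1.7430)
step 2: θ'=-0.7430 (R=0.2500) → pose (4.0079, -2.3262, -0.7430)
step 3: θ'=-0.2430 (R=3.0000) → pose (5.3155, -3.0287, -0.2430)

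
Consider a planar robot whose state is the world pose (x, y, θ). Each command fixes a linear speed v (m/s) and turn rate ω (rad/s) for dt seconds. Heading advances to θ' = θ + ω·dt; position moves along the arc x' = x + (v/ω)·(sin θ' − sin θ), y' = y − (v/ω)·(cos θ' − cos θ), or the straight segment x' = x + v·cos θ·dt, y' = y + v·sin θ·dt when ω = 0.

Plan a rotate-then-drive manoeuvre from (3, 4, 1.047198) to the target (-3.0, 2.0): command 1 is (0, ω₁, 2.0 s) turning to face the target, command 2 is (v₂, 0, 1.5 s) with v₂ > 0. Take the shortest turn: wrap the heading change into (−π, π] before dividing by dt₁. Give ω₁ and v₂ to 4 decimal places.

heading to target = atan2(2−4, -3−3) = -2.8198
Δθ = wrap(-2.8198 − 1.0472) = 2.4161; ω₁ = Δθ/dt₁ = 1.2081
distance = √((-3−3)² + (2−4)²) = 6.3246; v₂ = distance/dt₂ = 4.2164

ω₁ = 1.2081, v₂ = 4.2164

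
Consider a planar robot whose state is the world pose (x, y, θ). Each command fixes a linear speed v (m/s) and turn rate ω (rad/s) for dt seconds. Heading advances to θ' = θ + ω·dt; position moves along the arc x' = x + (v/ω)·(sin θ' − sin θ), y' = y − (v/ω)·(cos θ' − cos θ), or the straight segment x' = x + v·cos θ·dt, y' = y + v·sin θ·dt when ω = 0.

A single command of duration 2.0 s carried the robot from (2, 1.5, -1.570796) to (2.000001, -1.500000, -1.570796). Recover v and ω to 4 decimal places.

v = 1.5000, ω = 0.0000

Δθ = -1.570796 − -1.570796 = 0.000000
ω = Δθ/dt = 0.000000/2.0 = 0.0000
ω = 0 → v = (Δx·cos θ + Δy·sin θ)/dt = 1.5000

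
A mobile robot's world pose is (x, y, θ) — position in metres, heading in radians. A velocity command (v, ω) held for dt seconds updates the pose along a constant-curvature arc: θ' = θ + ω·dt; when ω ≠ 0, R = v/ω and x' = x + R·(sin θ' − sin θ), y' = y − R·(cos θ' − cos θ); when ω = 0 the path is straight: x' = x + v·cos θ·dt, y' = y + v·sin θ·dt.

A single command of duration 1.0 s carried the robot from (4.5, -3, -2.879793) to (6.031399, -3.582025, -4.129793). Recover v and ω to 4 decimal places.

Δθ = -4.129793 − -2.879793 = -1.250000
ω = Δθ/dt = -1.250000/1.0 = -1.2500
R = Δx/(sin θ' − sin θ) = 1.4000
v = R·ω = 1.4000·-1.2500 = -1.7500

v = -1.7500, ω = -1.2500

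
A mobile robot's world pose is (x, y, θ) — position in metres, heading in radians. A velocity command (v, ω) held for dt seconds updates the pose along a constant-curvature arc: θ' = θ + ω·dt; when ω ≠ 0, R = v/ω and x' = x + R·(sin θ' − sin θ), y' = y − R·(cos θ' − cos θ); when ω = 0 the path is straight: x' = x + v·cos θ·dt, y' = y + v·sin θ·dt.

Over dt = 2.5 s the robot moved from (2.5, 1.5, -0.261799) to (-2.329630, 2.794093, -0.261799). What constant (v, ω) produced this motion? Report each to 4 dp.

Δθ = -0.261799 − -0.261799 = 0.000000
ω = Δθ/dt = 0.000000/2.5 = 0.0000
ω = 0 → v = (Δx·cos θ + Δy·sin θ)/dt = -2.0000

v = -2.0000, ω = 0.0000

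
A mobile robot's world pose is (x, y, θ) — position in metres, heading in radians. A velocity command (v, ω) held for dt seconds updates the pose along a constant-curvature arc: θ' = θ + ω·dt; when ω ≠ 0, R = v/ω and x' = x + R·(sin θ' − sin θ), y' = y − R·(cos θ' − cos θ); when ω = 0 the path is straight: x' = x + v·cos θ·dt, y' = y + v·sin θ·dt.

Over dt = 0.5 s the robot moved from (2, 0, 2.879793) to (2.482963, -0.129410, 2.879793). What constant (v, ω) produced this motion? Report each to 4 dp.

Δθ = 2.879793 − 2.879793 = 0.000000
ω = Δθ/dt = 0.000000/0.5 = 0.0000
ω = 0 → v = (Δx·cos θ + Δy·sin θ)/dt = -1.0000

v = -1.0000, ω = 0.0000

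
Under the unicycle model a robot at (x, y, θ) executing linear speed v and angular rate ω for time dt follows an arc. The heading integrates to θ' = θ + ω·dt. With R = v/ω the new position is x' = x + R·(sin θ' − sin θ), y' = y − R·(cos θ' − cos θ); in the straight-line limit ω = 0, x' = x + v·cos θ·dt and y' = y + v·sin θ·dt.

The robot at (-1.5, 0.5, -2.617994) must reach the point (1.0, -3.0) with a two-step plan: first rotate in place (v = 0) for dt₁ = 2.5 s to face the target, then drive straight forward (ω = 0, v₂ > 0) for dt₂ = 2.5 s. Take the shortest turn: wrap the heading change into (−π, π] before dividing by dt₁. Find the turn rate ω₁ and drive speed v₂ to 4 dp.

heading to target = atan2(-3−0.5, 1−-1.5) = -0.9505
Δθ = wrap(-0.9505 − -2.6180) = 1.6674; ω₁ = Δθ/dt₁ = 0.6670
distance = √((1−-1.5)² + (-3−0.5)²) = 4.3012; v₂ = distance/dt₂ = 1.7205

ω₁ = 0.6670, v₂ = 1.7205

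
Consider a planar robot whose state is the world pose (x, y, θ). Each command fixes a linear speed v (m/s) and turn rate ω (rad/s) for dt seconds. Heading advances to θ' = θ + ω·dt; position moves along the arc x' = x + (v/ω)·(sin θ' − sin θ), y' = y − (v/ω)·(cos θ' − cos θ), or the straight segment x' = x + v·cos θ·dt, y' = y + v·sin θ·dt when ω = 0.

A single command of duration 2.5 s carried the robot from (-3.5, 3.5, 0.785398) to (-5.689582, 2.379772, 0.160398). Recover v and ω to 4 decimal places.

v = -1.0000, ω = -0.2500

Δθ = 0.160398 − 0.785398 = -0.625000
ω = Δθ/dt = -0.625000/2.5 = -0.2500
R = Δx/(sin θ' − sin θ) = 4.0000
v = R·ω = 4.0000·-0.2500 = -1.0000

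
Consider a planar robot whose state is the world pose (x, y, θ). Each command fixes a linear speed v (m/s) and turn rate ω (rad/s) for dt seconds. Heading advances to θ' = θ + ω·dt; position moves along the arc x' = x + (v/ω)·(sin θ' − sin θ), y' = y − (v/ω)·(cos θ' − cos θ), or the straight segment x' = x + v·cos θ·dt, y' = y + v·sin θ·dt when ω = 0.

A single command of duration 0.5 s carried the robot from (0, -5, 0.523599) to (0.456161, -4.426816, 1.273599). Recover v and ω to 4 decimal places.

Δθ = 1.273599 − 0.523599 = 0.750000
ω = Δθ/dt = 0.750000/0.5 = 1.5000
R = −Δy/(cos θ' − cos θ) = 1.0000
v = R·ω = 1.0000·1.5000 = 1.5000

v = 1.5000, ω = 1.5000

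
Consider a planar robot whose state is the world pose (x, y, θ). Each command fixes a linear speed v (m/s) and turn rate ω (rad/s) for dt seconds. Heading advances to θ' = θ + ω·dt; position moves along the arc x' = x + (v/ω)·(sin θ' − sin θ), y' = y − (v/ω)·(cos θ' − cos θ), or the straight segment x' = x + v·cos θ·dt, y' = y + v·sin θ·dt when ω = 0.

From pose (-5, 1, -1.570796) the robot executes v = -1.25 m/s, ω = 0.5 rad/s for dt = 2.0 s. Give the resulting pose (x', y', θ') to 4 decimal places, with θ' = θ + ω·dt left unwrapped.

(-6.1492, 3.1037, -0.5708)

θ' = -1.5708 + 0.5·2.0 = -0.5708
R = v/ω = -1.25/0.5 = -2.5000
x' = -5 + -2.5000·(sin -0.5708 − sin -1.5708) = -6.1492
y' = 1 − -2.5000·(cos -0.5708 − cos -1.5708) = 3.1037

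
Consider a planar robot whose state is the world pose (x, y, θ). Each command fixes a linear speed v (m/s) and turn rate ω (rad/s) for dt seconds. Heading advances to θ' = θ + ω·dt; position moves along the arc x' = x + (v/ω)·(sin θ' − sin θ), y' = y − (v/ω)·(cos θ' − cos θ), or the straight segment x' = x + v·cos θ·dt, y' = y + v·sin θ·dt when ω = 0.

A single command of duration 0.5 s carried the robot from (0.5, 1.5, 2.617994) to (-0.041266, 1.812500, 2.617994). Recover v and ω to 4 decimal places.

v = 1.2500, ω = 0.0000

Δθ = 2.617994 − 2.617994 = 0.000000
ω = Δθ/dt = 0.000000/0.5 = 0.0000
ω = 0 → v = (Δx·cos θ + Δy·sin θ)/dt = 1.2500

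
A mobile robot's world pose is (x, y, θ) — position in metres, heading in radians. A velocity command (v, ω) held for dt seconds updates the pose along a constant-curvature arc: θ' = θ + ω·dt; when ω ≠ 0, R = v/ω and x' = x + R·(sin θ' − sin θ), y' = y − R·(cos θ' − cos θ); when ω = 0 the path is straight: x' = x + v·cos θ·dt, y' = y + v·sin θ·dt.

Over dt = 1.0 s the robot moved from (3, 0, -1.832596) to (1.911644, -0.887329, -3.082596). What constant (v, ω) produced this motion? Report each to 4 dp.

v = 1.5000, ω = -1.2500

Δθ = -3.082596 − -1.832596 = -1.250000
ω = Δθ/dt = -1.250000/1.0 = -1.2500
R = Δx/(sin θ' − sin θ) = -1.2000
v = R·ω = -1.2000·-1.2500 = 1.5000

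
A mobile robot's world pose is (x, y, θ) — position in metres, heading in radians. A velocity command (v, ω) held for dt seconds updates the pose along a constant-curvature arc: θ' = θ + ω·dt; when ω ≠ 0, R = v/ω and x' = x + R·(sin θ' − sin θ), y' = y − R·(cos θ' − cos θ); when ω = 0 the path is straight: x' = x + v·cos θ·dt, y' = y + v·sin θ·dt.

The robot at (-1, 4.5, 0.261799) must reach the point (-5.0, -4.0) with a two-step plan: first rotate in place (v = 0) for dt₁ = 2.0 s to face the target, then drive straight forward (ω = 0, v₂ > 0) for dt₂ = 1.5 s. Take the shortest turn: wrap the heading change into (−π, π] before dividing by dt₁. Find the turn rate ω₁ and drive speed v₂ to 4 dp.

ω₁ = -1.1362, v₂ = 6.2628

heading to target = atan2(-4−4.5, -5−-1) = -2.0106
Δθ = wrap(-2.0106 − 0.2618) = -2.2724; ω₁ = Δθ/dt₁ = -1.1362
distance = √((-5−-1)² + (-4−4.5)²) = 9.3941; v₂ = distance/dt₂ = 6.2628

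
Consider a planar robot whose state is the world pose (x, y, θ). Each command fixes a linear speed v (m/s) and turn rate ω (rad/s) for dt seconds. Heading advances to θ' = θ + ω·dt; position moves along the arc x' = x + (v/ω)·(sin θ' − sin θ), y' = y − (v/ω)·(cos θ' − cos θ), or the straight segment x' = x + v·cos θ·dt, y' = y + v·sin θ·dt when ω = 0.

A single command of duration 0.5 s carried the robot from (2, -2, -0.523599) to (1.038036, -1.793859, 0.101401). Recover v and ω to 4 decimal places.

v = -2.0000, ω = 1.2500

Δθ = 0.101401 − -0.523599 = 0.625000
ω = Δθ/dt = 0.625000/0.5 = 1.2500
R = Δx/(sin θ' − sin θ) = -1.6000
v = R·ω = -1.6000·1.2500 = -2.0000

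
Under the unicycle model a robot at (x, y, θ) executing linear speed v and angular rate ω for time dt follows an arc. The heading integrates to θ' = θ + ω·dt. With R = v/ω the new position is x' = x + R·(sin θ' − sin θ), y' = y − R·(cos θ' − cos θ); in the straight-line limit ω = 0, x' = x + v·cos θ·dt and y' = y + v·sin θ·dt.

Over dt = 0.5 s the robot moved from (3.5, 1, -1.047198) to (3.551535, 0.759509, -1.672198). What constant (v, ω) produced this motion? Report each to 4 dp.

v = 0.5000, ω = -1.2500

Δθ = -1.672198 − -1.047198 = -0.625000
ω = Δθ/dt = -0.625000/0.5 = -1.2500
R = −Δy/(cos θ' − cos θ) = -0.4000
v = R·ω = -0.4000·-1.2500 = 0.5000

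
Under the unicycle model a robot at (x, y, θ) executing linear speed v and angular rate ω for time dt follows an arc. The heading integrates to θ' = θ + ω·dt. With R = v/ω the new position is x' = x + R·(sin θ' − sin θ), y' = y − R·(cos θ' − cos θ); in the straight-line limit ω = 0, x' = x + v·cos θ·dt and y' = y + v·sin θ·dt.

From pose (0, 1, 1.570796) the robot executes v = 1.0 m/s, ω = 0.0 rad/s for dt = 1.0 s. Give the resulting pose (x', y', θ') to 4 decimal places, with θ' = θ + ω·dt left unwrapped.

θ' = 1.5708 + 0.0·1.0 = 1.5708
ω = 0 → straight: x' = 0 + 1.0·cos(1.5708)·1.0 = 0.0000
y' = 1 + 1.0·sin(1.5708)·1.0 = 2.0000

(0.0000, 2.0000, 1.5708)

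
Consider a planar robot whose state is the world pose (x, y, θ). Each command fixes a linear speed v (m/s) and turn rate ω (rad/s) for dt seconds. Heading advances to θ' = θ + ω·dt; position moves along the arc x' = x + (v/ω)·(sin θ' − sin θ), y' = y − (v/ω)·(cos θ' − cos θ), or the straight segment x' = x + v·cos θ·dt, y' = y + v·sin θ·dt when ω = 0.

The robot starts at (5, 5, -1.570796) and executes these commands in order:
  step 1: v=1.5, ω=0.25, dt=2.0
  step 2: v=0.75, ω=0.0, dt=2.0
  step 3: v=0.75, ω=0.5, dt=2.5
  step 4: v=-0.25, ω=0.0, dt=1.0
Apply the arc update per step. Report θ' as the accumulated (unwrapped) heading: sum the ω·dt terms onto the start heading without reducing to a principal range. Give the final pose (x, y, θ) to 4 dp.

step 1: θ'=-1.0708 (R=6.0000) → pose (5.7345, 2.1234, -1.0708)
step 2: θ'=-1.0708 (straight) → pose (6.4536, 0.8071, -1.0708)
step 3: θ'=0.1792 (R=1.5000) → pose (8.0374, 0.0502, 0.1792)
step 4: θ'=0.1792 (straight) → pose (7.7914, 0.0057, 0.1792)

(7.7914, 0.0057, 0.1792)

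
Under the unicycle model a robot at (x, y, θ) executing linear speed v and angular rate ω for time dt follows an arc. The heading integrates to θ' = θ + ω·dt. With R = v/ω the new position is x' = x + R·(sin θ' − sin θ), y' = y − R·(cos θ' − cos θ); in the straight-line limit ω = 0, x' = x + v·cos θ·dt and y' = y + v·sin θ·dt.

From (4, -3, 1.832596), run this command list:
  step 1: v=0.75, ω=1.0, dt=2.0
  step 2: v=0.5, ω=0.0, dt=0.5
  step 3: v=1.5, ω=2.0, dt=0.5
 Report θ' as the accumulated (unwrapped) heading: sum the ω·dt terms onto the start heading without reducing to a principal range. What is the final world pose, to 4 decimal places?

(2.3383, -3.4434, 4.8326)

step 1: θ'=3.8326 (R=0.7500) → pose (2.7976, -2.6162, 3.8326)
step 2: θ'=3.8326 (straight) → pose (2.6049, -2.7755, 3.8326)
step 3: θ'=4.8326 (R=0.7500) → pose (2.3383, -3.4434, 4.8326)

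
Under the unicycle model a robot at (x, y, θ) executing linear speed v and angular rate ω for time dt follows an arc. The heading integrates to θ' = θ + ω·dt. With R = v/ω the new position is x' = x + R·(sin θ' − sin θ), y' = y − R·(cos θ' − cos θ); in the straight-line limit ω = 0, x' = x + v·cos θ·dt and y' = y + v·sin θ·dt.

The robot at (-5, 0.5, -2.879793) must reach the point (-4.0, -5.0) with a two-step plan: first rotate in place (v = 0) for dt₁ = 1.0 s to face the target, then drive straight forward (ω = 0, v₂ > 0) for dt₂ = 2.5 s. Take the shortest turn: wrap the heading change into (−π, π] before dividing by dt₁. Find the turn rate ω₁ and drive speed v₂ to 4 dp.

ω₁ = 1.4889, v₂ = 2.2361

heading to target = atan2(-5−0.5, -4−-5) = -1.3909
Δθ = wrap(-1.3909 − -2.8798) = 1.4889; ω₁ = Δθ/dt₁ = 1.4889
distance = √((-4−-5)² + (-5−0.5)²) = 5.5902; v₂ = distance/dt₂ = 2.2361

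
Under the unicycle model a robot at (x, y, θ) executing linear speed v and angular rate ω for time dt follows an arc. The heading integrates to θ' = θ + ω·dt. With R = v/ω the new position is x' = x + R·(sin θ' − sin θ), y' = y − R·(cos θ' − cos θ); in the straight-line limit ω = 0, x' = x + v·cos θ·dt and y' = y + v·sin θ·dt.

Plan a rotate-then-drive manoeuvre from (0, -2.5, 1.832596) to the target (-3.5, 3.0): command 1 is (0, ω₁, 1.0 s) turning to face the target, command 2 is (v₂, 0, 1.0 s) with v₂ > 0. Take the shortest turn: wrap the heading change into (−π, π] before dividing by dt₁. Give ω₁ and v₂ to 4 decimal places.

ω₁ = 0.3049, v₂ = 6.5192

heading to target = atan2(3−-2.5, -3.5−0) = 2.1375
Δθ = wrap(2.1375 − 1.8326) = 0.3049; ω₁ = Δθ/dt₁ = 0.3049
distance = √((-3.5−0)² + (3−-2.5)²) = 6.5192; v₂ = distance/dt₂ = 6.5192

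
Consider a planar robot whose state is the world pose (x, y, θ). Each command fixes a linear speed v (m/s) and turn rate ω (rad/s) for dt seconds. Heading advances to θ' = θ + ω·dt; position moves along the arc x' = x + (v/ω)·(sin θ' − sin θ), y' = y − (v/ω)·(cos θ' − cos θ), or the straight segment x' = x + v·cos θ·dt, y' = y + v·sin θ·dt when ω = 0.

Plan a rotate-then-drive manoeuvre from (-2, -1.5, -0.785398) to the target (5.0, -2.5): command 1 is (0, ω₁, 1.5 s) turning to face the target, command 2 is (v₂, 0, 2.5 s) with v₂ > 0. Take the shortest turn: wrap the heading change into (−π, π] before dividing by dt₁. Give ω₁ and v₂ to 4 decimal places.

ω₁ = 0.4290, v₂ = 2.8284

heading to target = atan2(-2.5−-1.5, 5−-2) = -0.1419
Δθ = wrap(-0.1419 − -0.7854) = 0.6435; ω₁ = Δθ/dt₁ = 0.4290
distance = √((5−-2)² + (-2.5−-1.5)²) = 7.0711; v₂ = distance/dt₂ = 2.8284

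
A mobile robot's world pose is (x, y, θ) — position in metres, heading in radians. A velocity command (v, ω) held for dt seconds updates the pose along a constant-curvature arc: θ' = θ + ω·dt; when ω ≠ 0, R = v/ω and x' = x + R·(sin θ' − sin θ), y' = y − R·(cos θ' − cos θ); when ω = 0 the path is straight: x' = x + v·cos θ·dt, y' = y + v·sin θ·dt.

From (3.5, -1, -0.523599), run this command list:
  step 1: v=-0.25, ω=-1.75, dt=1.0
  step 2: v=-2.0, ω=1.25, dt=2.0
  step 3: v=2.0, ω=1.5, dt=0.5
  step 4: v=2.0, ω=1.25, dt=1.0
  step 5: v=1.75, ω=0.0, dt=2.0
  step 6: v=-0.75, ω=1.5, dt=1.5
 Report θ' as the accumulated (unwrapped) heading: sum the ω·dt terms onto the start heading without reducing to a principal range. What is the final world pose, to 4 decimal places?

(1.3792, 7.1958, 4.4764)

step 1: θ'=-2.2736 (R=0.1429) → pose (3.4624, -0.7839, -2.2736)
step 2: θ'=0.2264 (R=-1.6000) → pose (1.8824, 1.8094, 0.2264)
step 3: θ'=0.9764 (R=1.3333) → pose (2.6878, 2.3620, 0.9764)
step 4: θ'=2.2264 (R=1.6000) → pose (2.6305, 4.2335, 2.2264)
step 5: θ'=2.2264 (straight) → pose (0.4967, 7.0078, 2.2264)
step 6: θ'=4.4764 (R=-0.5000) → pose (1.3792, 7.1958, 4.4764)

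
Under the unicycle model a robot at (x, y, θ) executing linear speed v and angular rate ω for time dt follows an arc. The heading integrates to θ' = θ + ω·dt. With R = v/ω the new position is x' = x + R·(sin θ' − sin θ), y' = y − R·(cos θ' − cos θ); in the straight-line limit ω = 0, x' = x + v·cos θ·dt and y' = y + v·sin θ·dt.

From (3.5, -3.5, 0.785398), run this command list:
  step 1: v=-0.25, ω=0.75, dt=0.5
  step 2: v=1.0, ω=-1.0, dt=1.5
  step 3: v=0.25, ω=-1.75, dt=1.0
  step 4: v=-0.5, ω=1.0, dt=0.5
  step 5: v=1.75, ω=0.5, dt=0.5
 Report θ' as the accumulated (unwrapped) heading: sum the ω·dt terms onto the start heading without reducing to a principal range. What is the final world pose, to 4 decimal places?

(4.9148, -3.8936, -1.3396)

step 1: θ'=1.1604 (R=-0.3333) → pose (3.4300, -3.6027, 1.1604)
step 2: θ'=-0.3396 (R=-1.0000) → pose (4.6801, -3.0588, -0.3396)
step 3: θ'=-2.0896 (R=-0.1429) → pose (4.7566, -3.2643, -2.0896)
step 4: θ'=-1.5896 (R=-0.5000) → pose (4.8223, -3.0258, -1.5896)
step 5: θ'=-1.3396 (R=3.5000) → pose (4.9148, -3.8936, -1.3396)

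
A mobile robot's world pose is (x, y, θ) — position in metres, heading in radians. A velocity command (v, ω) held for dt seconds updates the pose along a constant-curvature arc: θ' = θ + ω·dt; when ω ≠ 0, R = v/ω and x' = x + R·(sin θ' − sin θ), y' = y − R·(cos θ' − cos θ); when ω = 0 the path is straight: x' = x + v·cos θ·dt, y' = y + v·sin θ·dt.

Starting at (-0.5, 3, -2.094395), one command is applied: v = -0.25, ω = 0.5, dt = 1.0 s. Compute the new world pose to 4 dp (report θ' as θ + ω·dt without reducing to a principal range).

(-0.4332, 3.2382, -1.5944)

θ' = -2.0944 + 0.5·1.0 = -1.5944
R = v/ω = -0.25/0.5 = -0.5000
x' = -0.5 + -0.5000·(sin -1.5944 − sin -2.0944) = -0.4332
y' = 3 − -0.5000·(cos -1.5944 − cos -2.0944) = 3.2382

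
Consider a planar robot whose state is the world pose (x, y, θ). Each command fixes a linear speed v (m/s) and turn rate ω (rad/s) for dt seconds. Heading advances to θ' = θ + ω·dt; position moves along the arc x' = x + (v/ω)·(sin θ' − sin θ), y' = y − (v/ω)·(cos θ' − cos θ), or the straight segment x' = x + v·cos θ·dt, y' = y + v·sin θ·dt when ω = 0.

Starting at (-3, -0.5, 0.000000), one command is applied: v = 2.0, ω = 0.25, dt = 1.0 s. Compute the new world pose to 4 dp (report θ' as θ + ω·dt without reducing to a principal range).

θ' = 0.0000 + 0.25·1.0 = 0.2500
R = v/ω = 2.0/0.25 = 8.0000
x' = -3 + 8.0000·(sin 0.2500 − sin 0.0000) = -1.0208
y' = -0.5 − 8.0000·(cos 0.2500 − cos 0.0000) = -0.2513

(-1.0208, -0.2513, 0.2500)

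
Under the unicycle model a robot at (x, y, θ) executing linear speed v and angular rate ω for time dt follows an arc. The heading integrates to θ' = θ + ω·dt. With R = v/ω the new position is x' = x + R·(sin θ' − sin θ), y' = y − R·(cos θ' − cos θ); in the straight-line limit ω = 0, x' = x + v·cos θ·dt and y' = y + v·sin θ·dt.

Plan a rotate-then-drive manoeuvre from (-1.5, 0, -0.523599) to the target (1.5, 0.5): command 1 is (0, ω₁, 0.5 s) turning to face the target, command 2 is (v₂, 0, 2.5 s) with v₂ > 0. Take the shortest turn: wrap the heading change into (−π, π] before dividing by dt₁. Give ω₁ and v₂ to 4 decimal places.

ω₁ = 1.3775, v₂ = 1.2166

heading to target = atan2(0.5−0, 1.5−-1.5) = 0.1651
Δθ = wrap(0.1651 − -0.5236) = 0.6887; ω₁ = Δθ/dt₁ = 1.3775
distance = √((1.5−-1.5)² + (0.5−0)²) = 3.0414; v₂ = distance/dt₂ = 1.2166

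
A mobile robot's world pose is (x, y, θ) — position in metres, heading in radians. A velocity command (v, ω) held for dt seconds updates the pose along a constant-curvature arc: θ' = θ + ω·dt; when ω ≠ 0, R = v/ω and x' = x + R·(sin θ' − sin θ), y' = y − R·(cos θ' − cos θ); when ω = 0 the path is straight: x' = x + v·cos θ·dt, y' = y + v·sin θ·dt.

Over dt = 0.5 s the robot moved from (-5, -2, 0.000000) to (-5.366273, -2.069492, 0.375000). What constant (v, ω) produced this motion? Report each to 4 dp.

Δθ = 0.375000 − 0.000000 = 0.375000
ω = Δθ/dt = 0.375000/0.5 = 0.7500
R = Δx/(sin θ' − sin θ) = -1.0000
v = R·ω = -1.0000·0.7500 = -0.7500

v = -0.7500, ω = 0.7500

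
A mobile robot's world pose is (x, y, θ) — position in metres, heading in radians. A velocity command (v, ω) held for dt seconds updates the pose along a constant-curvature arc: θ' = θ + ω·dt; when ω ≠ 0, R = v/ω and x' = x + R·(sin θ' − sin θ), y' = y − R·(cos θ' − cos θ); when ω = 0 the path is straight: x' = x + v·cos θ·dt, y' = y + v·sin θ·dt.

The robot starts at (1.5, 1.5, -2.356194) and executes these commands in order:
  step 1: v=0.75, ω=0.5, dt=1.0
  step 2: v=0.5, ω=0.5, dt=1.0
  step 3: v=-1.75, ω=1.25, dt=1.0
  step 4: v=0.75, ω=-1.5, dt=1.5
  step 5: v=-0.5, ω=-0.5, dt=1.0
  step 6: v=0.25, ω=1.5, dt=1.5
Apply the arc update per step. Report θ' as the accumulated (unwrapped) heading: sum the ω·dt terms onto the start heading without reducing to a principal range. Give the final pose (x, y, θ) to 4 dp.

(0.5624, 0.5659, -0.6062)

step 1: θ'=-1.8562 (R=1.5000) → pose (1.1213, 0.8616, -1.8562)
step 2: θ'=-1.3562 (R=1.0000) → pose (1.1038, 0.3672, -1.3562)
step 3: θ'=-0.1062 (R=-1.4000) → pose (-0.1157, 1.4611, -0.1062)
step 4: θ'=-2.3562 (R=-0.5000) → pose (0.1849, 0.6104, -2.3562)
step 5: θ'=-2.8562 (R=1.0000) → pose (0.6105, 0.8628, -2.8562)
step 6: θ'=-0.6062 (R=0.1667) → pose (0.5624, 0.5659, -0.6062)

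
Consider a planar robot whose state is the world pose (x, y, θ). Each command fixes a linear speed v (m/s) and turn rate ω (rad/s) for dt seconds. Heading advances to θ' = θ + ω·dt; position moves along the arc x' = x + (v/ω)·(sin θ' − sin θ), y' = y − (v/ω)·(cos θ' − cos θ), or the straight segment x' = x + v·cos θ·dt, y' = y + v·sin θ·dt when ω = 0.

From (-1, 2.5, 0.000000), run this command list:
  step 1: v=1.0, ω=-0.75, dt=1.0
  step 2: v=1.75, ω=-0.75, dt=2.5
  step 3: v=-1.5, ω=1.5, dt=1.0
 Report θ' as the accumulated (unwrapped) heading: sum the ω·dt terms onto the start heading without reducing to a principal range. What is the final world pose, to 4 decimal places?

step 1: θ'=-0.7500 (R=-1.3333) → pose (-0.0911, 2.1423, -0.7500)
step 2: θ'=-2.6250 (R=-2.3333) → pose (-0.5292, -1.5939, -2.6250)
step 3: θ'=-1.1250 (R=-1.0000) → pose (-0.1208, -0.2932, -1.1250)

(-0.1208, -0.2932, -1.1250)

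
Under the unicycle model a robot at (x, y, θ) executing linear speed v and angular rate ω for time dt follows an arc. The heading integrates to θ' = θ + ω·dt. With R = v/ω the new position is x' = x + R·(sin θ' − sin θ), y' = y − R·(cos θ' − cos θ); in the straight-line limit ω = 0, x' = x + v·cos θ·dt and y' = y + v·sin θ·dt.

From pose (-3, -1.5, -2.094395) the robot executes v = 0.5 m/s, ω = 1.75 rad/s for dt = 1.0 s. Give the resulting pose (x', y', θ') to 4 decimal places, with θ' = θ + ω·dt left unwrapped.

(-2.8490, -1.9118, -0.3444)

θ' = -2.0944 + 1.75·1.0 = -0.3444
R = v/ω = 0.5/1.75 = 0.2857
x' = -3 + 0.2857·(sin -0.3444 − sin -2.0944) = -2.8490
y' = -1.5 − 0.2857·(cos -0.3444 − cos -2.0944) = -1.9118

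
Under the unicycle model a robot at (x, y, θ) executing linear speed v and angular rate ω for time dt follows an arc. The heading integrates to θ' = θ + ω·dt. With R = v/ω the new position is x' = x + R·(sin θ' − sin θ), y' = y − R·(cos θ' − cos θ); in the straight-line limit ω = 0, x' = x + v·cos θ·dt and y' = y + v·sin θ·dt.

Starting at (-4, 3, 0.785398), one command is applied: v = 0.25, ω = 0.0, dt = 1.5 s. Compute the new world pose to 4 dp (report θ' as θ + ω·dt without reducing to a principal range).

θ' = 0.7854 + 0.0·1.5 = 0.7854
ω = 0 → straight: x' = -4 + 0.25·cos(0.7854)·1.5 = -3.7348
y' = 3 + 0.25·sin(0.7854)·1.5 = 3.2652

(-3.7348, 3.2652, 0.7854)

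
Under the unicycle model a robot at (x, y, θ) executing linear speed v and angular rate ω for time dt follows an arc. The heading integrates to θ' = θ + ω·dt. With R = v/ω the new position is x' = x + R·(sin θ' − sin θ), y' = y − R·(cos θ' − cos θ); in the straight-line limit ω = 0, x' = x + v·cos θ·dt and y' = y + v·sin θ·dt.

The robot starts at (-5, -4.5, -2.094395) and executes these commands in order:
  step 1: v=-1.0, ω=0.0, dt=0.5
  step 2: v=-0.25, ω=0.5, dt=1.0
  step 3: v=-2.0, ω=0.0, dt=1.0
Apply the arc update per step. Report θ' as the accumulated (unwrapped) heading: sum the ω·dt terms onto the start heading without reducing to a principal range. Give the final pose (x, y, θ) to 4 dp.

(-4.6360, -1.8293, -1.5944)

step 1: θ'=-2.0944 (straight) → pose (-4.7500, -4.0670, -2.0944)
step 2: θ'=-1.5944 (R=-0.5000) → pose (-4.6832, -3.8288, -1.5944)
step 3: θ'=-1.5944 (straight) → pose (-4.6360, -1.8293, -1.5944)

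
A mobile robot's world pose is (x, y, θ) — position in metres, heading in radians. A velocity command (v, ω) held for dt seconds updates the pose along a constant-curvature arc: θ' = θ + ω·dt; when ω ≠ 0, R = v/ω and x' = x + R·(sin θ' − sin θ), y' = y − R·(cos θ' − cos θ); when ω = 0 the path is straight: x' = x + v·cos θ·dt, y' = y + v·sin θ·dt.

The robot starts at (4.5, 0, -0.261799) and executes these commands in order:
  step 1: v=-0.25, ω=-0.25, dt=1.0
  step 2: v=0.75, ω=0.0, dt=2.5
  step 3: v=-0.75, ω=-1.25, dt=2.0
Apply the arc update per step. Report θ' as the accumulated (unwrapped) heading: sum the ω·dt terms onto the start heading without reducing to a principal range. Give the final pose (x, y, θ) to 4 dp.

(6.1200, 0.2939, -3.0118)

step 1: θ'=-0.5118 (R=1.0000) → pose (4.2691, 0.0941, -0.5118)
step 2: θ'=-0.5118 (straight) → pose (5.9038, -0.8242, -0.5118)
step 3: θ'=-3.0118 (R=0.6000) → pose (6.1200, 0.2939, -3.0118)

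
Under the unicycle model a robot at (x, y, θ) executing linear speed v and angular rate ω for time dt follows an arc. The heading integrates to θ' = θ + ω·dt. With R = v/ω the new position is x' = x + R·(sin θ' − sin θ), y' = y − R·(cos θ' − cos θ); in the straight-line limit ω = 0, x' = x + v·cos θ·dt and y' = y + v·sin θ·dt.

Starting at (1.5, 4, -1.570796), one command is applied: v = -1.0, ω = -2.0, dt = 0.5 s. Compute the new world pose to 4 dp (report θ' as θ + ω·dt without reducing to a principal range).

θ' = -1.5708 + -2.0·0.5 = -2.5708
R = v/ω = -1.0/-2.0 = 0.5000
x' = 1.5 + 0.5000·(sin -2.5708 − sin -1.5708) = 1.7298
y' = 4 − 0.5000·(cos -2.5708 − cos -1.5708) = 4.4207

(1.7298, 4.4207, -2.5708)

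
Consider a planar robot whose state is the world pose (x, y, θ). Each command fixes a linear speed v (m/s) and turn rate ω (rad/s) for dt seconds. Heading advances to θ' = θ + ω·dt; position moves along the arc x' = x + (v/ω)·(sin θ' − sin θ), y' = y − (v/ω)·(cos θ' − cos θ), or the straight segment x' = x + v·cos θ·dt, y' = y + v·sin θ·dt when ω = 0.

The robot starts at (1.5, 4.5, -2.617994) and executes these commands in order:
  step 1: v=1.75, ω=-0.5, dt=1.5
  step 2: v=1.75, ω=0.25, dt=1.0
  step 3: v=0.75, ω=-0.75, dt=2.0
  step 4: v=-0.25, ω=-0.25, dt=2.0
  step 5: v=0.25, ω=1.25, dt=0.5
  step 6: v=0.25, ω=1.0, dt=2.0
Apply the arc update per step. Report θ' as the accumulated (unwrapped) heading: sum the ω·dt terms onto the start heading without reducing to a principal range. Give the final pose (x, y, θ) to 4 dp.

step 1: θ'=-3.3680 (R=-3.5000) → pose (-1.0357, 4.1204, -3.3680)
step 2: θ'=-3.1180 (R=7.0000) → pose (-2.7721, 4.2971, -3.1180)
step 3: θ'=-4.6180 (R=-1.0000) → pose (-3.7913, 5.2026, -4.6180)
step 4: θ'=-5.1180 (R=1.0000) → pose (-3.8680, 4.7137, -5.1180)
step 5: θ'=-4.4930 (R=0.2000) → pose (-3.8565, 4.8362, -4.4930)
step 6: θ'=-2.4930 (R=0.2500) → pose (-4.2516, 4.9810, -2.4930)

(-4.2516, 4.9810, -2.4930)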